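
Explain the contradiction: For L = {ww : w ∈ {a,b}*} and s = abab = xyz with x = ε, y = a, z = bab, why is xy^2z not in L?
xy²z = aabab ∉ L

Pumping with i = 2 replaces y = a by y² = aa:
- Original: s = xyz = abab; abab splits into halves ab · ab, which are equal, so it is in L (w = ab)
- Pumped: xy²z = ε · aa · bab = aabab
- aabab has odd length 5, so it cannot be written as ww and is not in L

The pumping lemma would require xy²z ∈ L, so this decomposition yields a contradiction.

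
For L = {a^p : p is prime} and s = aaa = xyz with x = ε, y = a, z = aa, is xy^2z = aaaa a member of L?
No

xy²z = ε · aa · aa = aaaa.
aaaa has length 4 = 2 × 2, which is not prime, so it is not in L.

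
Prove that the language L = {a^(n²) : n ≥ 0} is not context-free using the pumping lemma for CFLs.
Assume for contradiction that L is context-free, and let p ≥ 1 be the pumping length given by the pumping lemma for CFLs.
Choose s = a^(p²). Then s ∈ L and |s| = p² ≥ p.
By the CFL pumping lemma, s = uvxyz for some u, v, x, y, z with |vxy| ≤ p, |vy| ≥ 1, and uv^i xy^i z ∈ L for every i ≥ 0.
All symbols are a's, so only lengths matter: let k = |vy|, with 1 ≤ k ≤ |vxy| ≤ p.

Take i = 2: |uv²xy²z| = p² + k, and p² < p² + k ≤ p² + p < (p + 1)².
So the length lies strictly between consecutive squares and is not a perfect square; uv²xy²z ∉ L.

This contradicts the CFL pumping lemma, which requires uv^i xy^i z ∈ L for all i ≥ 0.
Hence L = {a^(n²) : n ≥ 0} is not context-free. ∎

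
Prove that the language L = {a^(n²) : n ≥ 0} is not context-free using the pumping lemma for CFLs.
Assume for contradiction that L is context-free, and let p ≥ 1 be the pumping length given by the pumping lemma for CFLs.
Choose s = a^(p²). Then s ∈ L and |s| = p² ≥ p.
By the CFL pumping lemma, s = uvxyz for some u, v, x, y, z with |vxy| ≤ p, |vy| ≥ 1, and uv^i xy^i z ∈ L for every i ≥ 0.
All symbols are a's, so only lengths matter: let k = |vy|, with 1 ≤ k ≤ |vxy| ≤ p.

Take i = 2: |uv²xy²z| = p² + k, and p² < p² + k ≤ p² + p < (p + 1)².
So the length lies strictly between consecutive squares and is not a perfect square; uv²xy²z ∉ L.

This contradicts the CFL pumping lemma, which requires uv^i xy^i z ∈ L for all i ≥ 0.
Hence L = {a^(n²) : n ≥ 0} is not context-free. ∎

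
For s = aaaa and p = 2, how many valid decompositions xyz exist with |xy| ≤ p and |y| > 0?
3

For s = 'aaaa' with pumping length p = 2:

Constraints: |xy| ≤ 2, |y| > 0

Valid decompositions (|xy| ≤ p, |y| ≥ 1):
  • x='', y='a', z='aaa'
  • x='a', y='a', z='aa'
  • x='', y='aa', z='aa'

Total count: 3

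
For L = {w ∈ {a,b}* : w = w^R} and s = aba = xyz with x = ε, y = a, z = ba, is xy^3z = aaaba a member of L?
No

xy³z = ε · aaa · ba = aaaba.
aaaba reversed is abaaa ≠ aaaba, so it is not a palindrome and is not in L.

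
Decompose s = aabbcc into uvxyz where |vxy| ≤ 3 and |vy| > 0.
u='aa', v='b', x='b', y='c', z='c'

For s = aabbcc with pumping length p = 3:

One valid decomposition:
- u = 'aa'
- v = 'b'
- x = 'b'
- y = 'c'
- z = 'c'

Verification:
- uvxyz = 'aa' + 'b' + 'b' + 'c' + 'c' = aabbcc ✓
- |vxy| = |'bbc'| = 3 ≤ 3 ✓
- |vy| = |'bc'| = 2 > 0 ✓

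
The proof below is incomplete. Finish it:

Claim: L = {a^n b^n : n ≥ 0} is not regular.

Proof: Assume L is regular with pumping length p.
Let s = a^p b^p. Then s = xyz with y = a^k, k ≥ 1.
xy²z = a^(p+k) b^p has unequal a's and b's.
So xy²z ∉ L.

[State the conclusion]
This contradicts the pumping lemma for regular languages,
which guarantees xy^i z ∈ L for all i ≥ 0.

Since our assumption that L is regular leads to a contradiction,
we conclude that L = {a^n b^n : n ≥ 0} is NOT regular. ∎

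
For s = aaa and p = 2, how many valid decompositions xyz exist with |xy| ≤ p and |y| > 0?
3

For s = 'aaa' with pumping length p = 2:

Constraints: |xy| ≤ 2, |y| > 0

Valid decompositions (|xy| ≤ p, |y| ≥ 1):
  • x='', y='a', z='aa'
  • x='a', y='a', z='a'
  • x='', y='aa', z='a'

Total count: 3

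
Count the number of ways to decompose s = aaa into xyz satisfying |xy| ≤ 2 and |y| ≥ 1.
3

For s = 'aaa' with pumping length p = 2:

Constraints: |xy| ≤ 2, |y| > 0

Valid decompositions (|xy| ≤ p, |y| ≥ 1):
  • x='', y='a', z='aa'
  • x='a', y='a', z='a'
  • x='', y='aa', z='a'

Total count: 3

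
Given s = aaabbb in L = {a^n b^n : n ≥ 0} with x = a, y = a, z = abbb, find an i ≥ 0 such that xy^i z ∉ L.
i = 3

xy³z = a · aaa · abbb = aaaaabbb; aaaaabbb has 5 a's and 3 b's; 5 ≠ 3, so it is not in L.
(Other choices also work, e.g. i = 0, 2; only i = 1 is guaranteed to stay in L since xy¹z = s.)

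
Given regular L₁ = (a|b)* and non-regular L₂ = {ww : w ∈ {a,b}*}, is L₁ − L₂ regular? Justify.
No — L₁ − L₂ is not regular.

L₁ − L₂ is the complement of {ww} within {a,b}*. If it were regular, its complement {ww} would be regular as well (regular languages are closed under complement) — contradiction. So L₁ − L₂ is not regular.

Note that the bare facts "L₁ regular, L₂ non-regular" do not settle the question by themselves: the closure of regular languages under ∪, ∩, complement and difference applies only when BOTH operands are regular. With a non-regular operand the result can come out regular or non-regular depending on the specific languages, so one has to work out L₁ − L₂ for this particular pair, as above.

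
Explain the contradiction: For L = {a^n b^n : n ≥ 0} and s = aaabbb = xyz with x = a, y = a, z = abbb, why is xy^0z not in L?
xy⁰z = aabbb ∉ L

Pumping with i = 0 replaces y = a by y⁰ = ε:
- Original: s = xyz = aaabbb; aaabbb = a^3 b^3 has equal counts (3 = 3), so it is in L
- Pumped: xy⁰z = a · ε · abbb = aabbb
- aabbb has 2 a's and 3 b's; 2 ≠ 3, so it is not in L

The pumping lemma would require xy⁰z ∈ L, so this decomposition yields a contradiction.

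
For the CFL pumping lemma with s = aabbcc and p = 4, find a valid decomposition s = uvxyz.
u='a', v='a', x='bb', y='c', z='c'

For s = aabbcc with pumping length p = 4:

One valid decomposition:
- u = 'a'
- v = 'a'
- x = 'bb'
- y = 'c'
- z = 'c'

Verification:
- uvxyz = 'a' + 'a' + 'bb' + 'c' + 'c' = aabbcc ✓
- |vxy| = |'abbc'| = 4 ≤ 4 ✓
- |vy| = |'ac'| = 2 > 0 ✓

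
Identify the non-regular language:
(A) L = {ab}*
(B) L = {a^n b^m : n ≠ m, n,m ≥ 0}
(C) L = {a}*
(B) {a^n b^m : n ≠ m, n,m ≥ 0}

(B) L = {a^n b^m : n ≠ m, n,m ≥ 0} is NOT regular.

The pumping lemma can be used to prove this:
After pumping a's, we can make n = m

The other languages are regular because they can be recognized by finite automata.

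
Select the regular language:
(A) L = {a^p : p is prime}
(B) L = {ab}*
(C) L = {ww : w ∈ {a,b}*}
(B) {ab}*

(B) L = {ab}* is regular.

This can be recognized by a finite automaton (DFA/NFA).
Regular expressions like {ab}* define regular languages.

The other choices are not regular:
- {ww : w ∈ {a,b}*}: After pumping, the two halves no longer match
- {a^p : p is prime}: After pumping, the length becomes composite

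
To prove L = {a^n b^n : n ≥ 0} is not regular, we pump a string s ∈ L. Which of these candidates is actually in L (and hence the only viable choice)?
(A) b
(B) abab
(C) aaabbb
(C) aaabbb

The pumping lemma is applied to a string s that lies in L, so first check membership of each option:
- (A) b has 0 a's and 1 b's; 0 ≠ 1, so it is not in L ✗
- (B) abab has an a after a b, so it is not of the form a^n b^n and is not in L ✗
- (C) aaabbb = a^3 b^3 has equal counts (3 = 3), so it is in L ✓

Only (C) aaabbb is in L, so it is the only candidate that could play the role of s.
(In a complete proof one picks s in terms of the pumping length p so that |s| ≥ p is guaranteed; a fixed string like aaabbb illustrates the shape of such an s.)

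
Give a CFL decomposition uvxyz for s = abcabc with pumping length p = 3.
u='ab', v='c', x='a', y='b', z='c'

For s = abcabc with pumping length p = 3:

One valid decomposition:
- u = 'ab'
- v = 'c'
- x = 'a'
- y = 'b'
- z = 'c'

Verification:
- uvxyz = 'ab' + 'c' + 'a' + 'b' + 'c' = abcabc ✓
- |vxy| = |'cab'| = 3 ≤ 3 ✓
- |vy| = |'cb'| = 2 > 0 ✓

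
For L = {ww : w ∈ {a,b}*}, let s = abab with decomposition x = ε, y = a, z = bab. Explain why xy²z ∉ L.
xy²z = aabab ∉ L

Pumping with i = 2 replaces y = a by y² = aa:
- Original: s = xyz = abab; abab splits into halves ab · ab, which are equal, so it is in L (w = ab)
- Pumped: xy²z = ε · aa · bab = aabab
- aabab has odd length 5, so it cannot be written as ww and is not in L

The pumping lemma would require xy²z ∈ L, so this decomposition yields a contradiction.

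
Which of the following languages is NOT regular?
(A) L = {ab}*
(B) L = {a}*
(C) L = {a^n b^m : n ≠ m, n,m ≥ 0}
(C) {a^n b^m : n ≠ m, n,m ≥ 0}

(C) L = {a^n b^m : n ≠ m, n,m ≥ 0} is NOT regular.

The pumping lemma can be used to prove this:
After pumping a's, we can make n = m

The other languages are regular because they can be recognized by finite automata.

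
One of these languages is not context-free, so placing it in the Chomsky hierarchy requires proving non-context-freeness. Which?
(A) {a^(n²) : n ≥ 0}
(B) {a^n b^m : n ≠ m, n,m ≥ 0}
(A) {a^(n²) : n ≥ 0}

(A) {a^(n²) : n ≥ 0} requires the CFL pumping lemma.

- {a^n b^m : n ≠ m, n,m ≥ 0} is context-free (but not regular)
  • Can be shown non-regular with the regular pumping lemma
  • After pumping a's, we can make n = m

- {a^(n²) : n ≥ 0} is NOT context-free
  • Requires the CFL pumping lemma to prove
  • Gaps between squares grow unboundedly

The CFL pumping lemma is "stronger" in that it can prove non-membership
in the larger class of context-free languages.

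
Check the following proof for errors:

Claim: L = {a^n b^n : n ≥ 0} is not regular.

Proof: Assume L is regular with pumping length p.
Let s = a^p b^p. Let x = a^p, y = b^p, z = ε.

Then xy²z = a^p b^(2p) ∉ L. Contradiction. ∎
The proof is INCORRECT.

Error: The decomposition violates |xy| ≤ p.
With x = a^p and y = b^p, we have |xy| = 2p > p.
The pumping lemma requires |xy| ≤ p, so y must be within the first p characters.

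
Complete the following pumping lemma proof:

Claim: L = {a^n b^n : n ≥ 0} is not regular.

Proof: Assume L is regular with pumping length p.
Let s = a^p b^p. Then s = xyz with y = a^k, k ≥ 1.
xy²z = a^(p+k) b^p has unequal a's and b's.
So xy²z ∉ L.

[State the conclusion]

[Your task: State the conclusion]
This contradicts the pumping lemma for regular languages,
which guarantees xy^i z ∈ L for all i ≥ 0.

Since our assumption that L is regular leads to a contradiction,
we conclude that L = {a^n b^n : n ≥ 0} is NOT regular. ∎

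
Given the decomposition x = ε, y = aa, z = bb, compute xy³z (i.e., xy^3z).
aaaaaabb

Given x = '', y = 'aa', z = 'bb' and i = 3:

xy^3z = x + y·y·...·y (3 times) + z
       = '' + 'aa'^3 + 'bb'
       = '' + 'aaaaaa' + 'bb'
       = 'aaaaaabb'

The pumped string is 'aaaaaabb' with length 8.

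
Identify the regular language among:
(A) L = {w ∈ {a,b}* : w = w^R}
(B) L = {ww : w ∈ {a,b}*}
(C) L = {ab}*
(C) {ab}*

(C) L = {ab}* is regular.

This can be recognized by a finite automaton (DFA/NFA).
Regular expressions like {ab}* define regular languages.

The other choices are not regular:
- {ww : w ∈ {a,b}*}: After pumping, the two halves no longer match
- {w ∈ {a,b}* : w = w^R}: After pumping, the string is no longer symmetric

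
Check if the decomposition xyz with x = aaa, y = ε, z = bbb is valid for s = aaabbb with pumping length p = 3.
Violated: |y| > 0

The decomposition x = aaa, y = ε, z = bbb for s = aaabbb with p = 3
violates the constraint: |y| > 0

|y| = 0, but the pumping lemma requires |y| > 0 (y must be non-empty).

Pumping lemma constraints:
1. xyz = s (decomposition is valid)
2. |xy| ≤ p
3. |y| > 0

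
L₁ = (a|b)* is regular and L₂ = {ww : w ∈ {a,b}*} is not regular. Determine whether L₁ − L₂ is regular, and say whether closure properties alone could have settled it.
No — L₁ − L₂ is not regular.

L₁ − L₂ is the complement of {ww} within {a,b}*. If it were regular, its complement {ww} would be regular as well (regular languages are closed under complement) — contradiction. So L₁ − L₂ is not regular.

Note that the bare facts "L₁ regular, L₂ non-regular" do not settle the question by themselves: the closure of regular languages under ∪, ∩, complement and difference applies only when BOTH operands are regular. With a non-regular operand the result can come out regular or non-regular depending on the specific languages, so one has to work out L₁ − L₂ for this particular pair, as above.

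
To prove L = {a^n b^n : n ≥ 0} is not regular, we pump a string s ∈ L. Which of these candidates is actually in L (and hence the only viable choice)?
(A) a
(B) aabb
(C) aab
(B) aabb

The pumping lemma is applied to a string s that lies in L, so first check membership of each option:
- (A) a has 1 a's and 0 b's; 1 ≠ 0, so it is not in L ✗
- (B) aabb = a^2 b^2 has equal counts (2 = 2), so it is in L ✓
- (C) aab has 2 a's and 1 b's; 2 ≠ 1, so it is not in L ✗

Only (B) aabb is in L, so it is the only candidate that could play the role of s.
(In a complete proof one picks s in terms of the pumping length p so that |s| ≥ p is guaranteed; a fixed string like aabb illustrates the shape of such an s.)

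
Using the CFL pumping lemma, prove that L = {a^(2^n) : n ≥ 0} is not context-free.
Assume for contradiction that L is context-free, and let p ≥ 1 be the pumping length given by the pumping lemma for CFLs.
Choose s = a^(2^p). Then s ∈ L and |s| = 2^p ≥ p.
By the CFL pumping lemma, s = uvxyz for some u, v, x, y, z with |vxy| ≤ p, |vy| ≥ 1, and uv^i xy^i z ∈ L for every i ≥ 0.
All symbols are a's, so only lengths matter: let k = |vy|, with 1 ≤ k ≤ |vxy| ≤ p < 2^p.

Take i = 2: |uv²xy²z| = 2^p + k, and 2^p < 2^p + k < 2^p + 2^p = 2^(p+1).
So the length lies strictly between consecutive powers of two and is not a power of 2; uv²xy²z ∉ L.

This contradicts the CFL pumping lemma, which requires uv^i xy^i z ∈ L for all i ≥ 0.
Hence L = {a^(2^n) : n ≥ 0} is not context-free. ∎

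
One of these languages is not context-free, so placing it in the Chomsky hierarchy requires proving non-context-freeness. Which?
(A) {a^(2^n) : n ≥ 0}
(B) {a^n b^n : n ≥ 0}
(A) {a^(2^n) : n ≥ 0}

(A) {a^(2^n) : n ≥ 0} requires the CFL pumping lemma.

- {a^n b^n : n ≥ 0} is context-free (but not regular)
  • Can be shown non-regular with the regular pumping lemma
  • After pumping, the number of a's and b's become unequal

- {a^(2^n) : n ≥ 0} is NOT context-free
  • Requires the CFL pumping lemma to prove
  • Gaps between powers of 2 grow exponentially

The CFL pumping lemma is "stronger" in that it can prove non-membership
in the larger class of context-free languages.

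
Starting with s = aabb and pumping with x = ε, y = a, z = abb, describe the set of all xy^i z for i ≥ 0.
{xy^i z : i ≥ 0} = {a^(i+1) b^2 : i ≥ 0} = {abb, aabb, aaabb, ...}

With x = ε, y = a, z = abb: Starting with aabb and pumping the first 'a' (z = abb keeps the second 'a'), we get strings with i+1 a's followed by 2 b's for i = 0, 1, 2, ...; note bb is not produced because z always contributes one a.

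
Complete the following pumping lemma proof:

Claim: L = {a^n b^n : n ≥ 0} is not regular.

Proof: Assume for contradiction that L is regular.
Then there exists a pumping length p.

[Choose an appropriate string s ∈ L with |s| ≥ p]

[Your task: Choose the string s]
s = a^p b^p

This string is in L (has equal a's and b's) and has length 2p ≥ p.
Any decomposition xyz with |xy| ≤ p means y consists only of a's,
so pumping will unbalance the counts.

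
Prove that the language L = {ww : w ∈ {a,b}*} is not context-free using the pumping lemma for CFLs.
Assume for contradiction that L is context-free, and let p ≥ 1 be the pumping length given by the pumping lemma for CFLs.
Choose s = a^p b^p a^p b^p. Then s ∈ L (take w = a^p b^p) and |s| = 4p ≥ p.
By the CFL pumping lemma, s = uvxyz for some u, v, x, y, z with |vxy| ≤ p, |vy| ≥ 1, and uv^i xy^i z ∈ L for every i ≥ 0.

Write s as four blocks A₁ B₁ A₂ B₂ with A₁ = A₂ = a^p and B₁ = B₂ = b^p. Since |vxy| ≤ p, the window vxy lies inside at most two adjacent blocks. Take i = 0 and let t = uxz, so |t| = 4p − |vy| with 1 ≤ |vy| ≤ p. If |t| is odd, t ∉ L immediately, so assume |vy| is even (hence |vy| ≥ 2) and |t|/2 = 2p − |vy|/2, which satisfies p ≤ |t|/2 ≤ 2p − 1.

Case 1 (vxy inside A₁B₁): t = a^(p−j) b^(p−l) a^p b^p with j + l = |vy|. The second half of t has length < 2p, so it is a suffix of the trailing a^p b^p and ends in b; the first half is a^(p−j) b^(p−l) a^((j+l)/2), which ends in a because (j+l)/2 ≥ 1. The halves differ, so t ∉ L.

Case 2 (vxy inside B₁A₂, straddling the middle): t = a^p b^(p−j) a^(p−l) b^p with j + l = |vy|. If t = ww, then w is a prefix of t of length ≥ p, so w begins with a^p; and w is a suffix of t of length ≥ p, so w ends with b^p. That forces |w| ≥ 2p, contradicting |w| = |t|/2 ≤ 2p − 1. So t ∉ L.

Case 3 (vxy inside A₂B₂): t = a^p b^p a^(p−j) b^(p−l) with j + l = |vy|. The first half of t is a prefix of a^p b^p, so it begins with a; the second half is b^((j+l)/2) a^(p−j) b^(p−l), which begins with b. The halves differ, so t ∉ L.

In every case uv⁰xy⁰z = uxz ∉ L.

This contradicts the CFL pumping lemma, which requires uv^i xy^i z ∈ L for all i ≥ 0.
Hence L = {ww : w ∈ {a,b}*} is not context-free. ∎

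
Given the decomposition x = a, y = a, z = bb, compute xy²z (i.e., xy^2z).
aaabb

Given x = 'a', y = 'a', z = 'bb' and i = 2:

xy^2z = x + y·y·...·y (2 times) + z
       = 'a' + 'a'^2 + 'bb'
       = 'a' + 'aa' + 'bb'
       = 'aaabb'

The pumped string is 'aaabb' with length 5.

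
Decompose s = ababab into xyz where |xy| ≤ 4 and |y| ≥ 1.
x = '', y = 'abab', z = 'ab'

For s = ababab and p = 4, one valid decomposition is:
- x = '' (length 0)
- y = 'abab' (length 4)
- z = 'ab' (length 2)

Verification:
- xyz = '' + 'abab' + 'ab' = ababab ✓
- |xy| = 4 ≤ 4 ✓
- |y| = 4 > 0 ✓

All pumping lemma constraints are satisfied.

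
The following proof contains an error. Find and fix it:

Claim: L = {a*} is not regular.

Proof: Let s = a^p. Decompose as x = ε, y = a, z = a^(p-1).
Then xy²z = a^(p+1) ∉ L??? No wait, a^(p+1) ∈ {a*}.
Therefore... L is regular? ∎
Error: The proof attempts to show a*  is not regular, but a* IS regular!

Correction: a* is a regular language (recognized by a simple DFA with one accepting state and self-loop on 'a'). The pumping lemma can only prove non-regularity, not regularity. For regular languages, pumping always works.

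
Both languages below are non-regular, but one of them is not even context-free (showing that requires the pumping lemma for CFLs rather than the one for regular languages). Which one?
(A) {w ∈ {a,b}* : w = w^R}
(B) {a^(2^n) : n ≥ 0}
(B) {a^(2^n) : n ≥ 0}

(B) {a^(2^n) : n ≥ 0} requires the CFL pumping lemma.

- {w ∈ {a,b}* : w = w^R} is context-free (but not regular)
  • Can be shown non-regular with the regular pumping lemma
  • After pumping, the string is no longer symmetric

- {a^(2^n) : n ≥ 0} is NOT context-free
  • Requires the CFL pumping lemma to prove
  • Gaps between powers of 2 grow exponentially

The CFL pumping lemma is "stronger" in that it can prove non-membership
in the larger class of context-free languages.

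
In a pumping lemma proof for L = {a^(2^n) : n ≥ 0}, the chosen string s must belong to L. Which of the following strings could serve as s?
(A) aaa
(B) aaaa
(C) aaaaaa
(B) aaaa

The pumping lemma is applied to a string s that lies in L, so first check membership of each option:
- (A) aaa has length 3, strictly between 2^1 = 2 and 2^2 = 4, so it is not in L ✗
- (B) aaaa has length 4 = 2^2, so it is in L ✓
- (C) aaaaaa has length 6, strictly between 2^2 = 4 and 2^3 = 8, so it is not in L ✗

Only (B) aaaa is in L, so it is the only candidate that could play the role of s.
(In a complete proof one picks s in terms of the pumping length p so that |s| ≥ p is guaranteed; a fixed string like aaaa illustrates the shape of such an s.)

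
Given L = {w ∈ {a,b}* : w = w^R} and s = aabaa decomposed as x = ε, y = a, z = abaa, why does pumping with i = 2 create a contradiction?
xy²z = aaabaa ∉ L

Pumping with i = 2 replaces y = a by y² = aa:
- Original: s = xyz = aabaa; aabaa reversed is aabaa, the same string, so it is a palindrome and is in L
- Pumped: xy²z = ε · aa · abaa = aaabaa
- aaabaa reversed is aabaaa ≠ aaabaa, so it is not a palindrome and is not in L

The pumping lemma would require xy²z ∈ L, so this decomposition yields a contradiction.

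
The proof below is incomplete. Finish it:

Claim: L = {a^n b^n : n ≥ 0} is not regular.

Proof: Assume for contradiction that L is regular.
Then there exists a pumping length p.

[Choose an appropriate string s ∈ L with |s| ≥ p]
s = a^p b^p

This string is in L (has equal a's and b's) and has length 2p ≥ p.
Any decomposition xyz with |xy| ≤ p means y consists only of a's,
so pumping will unbalance the counts.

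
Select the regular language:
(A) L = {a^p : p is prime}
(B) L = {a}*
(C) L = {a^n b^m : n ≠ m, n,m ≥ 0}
(B) {a}*

(B) L = {a}* is regular.

This can be recognized by a finite automaton (DFA/NFA).
Regular expressions like {a}* define regular languages.

The other choices are not regular:
- {a^p : p is prime}: After pumping, the length becomes composite
- {a^n b^m : n ≠ m, n,m ≥ 0}: After pumping a's, we can make n = m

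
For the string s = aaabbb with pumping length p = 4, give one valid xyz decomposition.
x = 'a', y = 'aa', z = 'bbb'

For s = aaabbb and p = 4, one valid decomposition is:
- x = 'a' (length 1)
- y = 'aa' (length 2)
- z = 'bbb' (length 3)

Verification:
- xyz = 'a' + 'aa' + 'bbb' = aaabbb ✓
- |xy| = 3 ≤ 4 ✓
- |y| = 2 > 0 ✓

All pumping lemma constraints are satisfied.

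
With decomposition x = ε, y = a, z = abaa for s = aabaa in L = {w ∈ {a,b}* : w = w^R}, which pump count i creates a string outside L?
i = 2

xy²z = ε · aa · abaa = aaabaa; aaabaa reversed is aabaaa ≠ aaabaa, so it is not a palindrome and is not in L.
(Other choices also work, e.g. i = 0, 3; only i = 1 is guaranteed to stay in L since xy¹z = s.)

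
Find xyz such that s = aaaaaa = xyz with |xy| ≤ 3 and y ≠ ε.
x = 'a', y = 'a', z = 'aaaa'

For s = aaaaaa and p = 3, one valid decomposition is:
- x = 'a' (length 1)
- y = 'a' (length 1)
- z = 'aaaa' (length 4)

Verification:
- xyz = 'a' + 'a' + 'aaaa' = aaaaaa ✓
- |xy| = 2 ≤ 3 ✓
- |y| = 1 > 0 ✓

All pumping lemma constraints are satisfied.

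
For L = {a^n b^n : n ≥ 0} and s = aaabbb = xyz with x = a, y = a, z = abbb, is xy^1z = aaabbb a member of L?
Yes

xy¹z = a · a · abbb = aaabbb.
aaabbb = a^3 b^3 has equal counts (3 = 3), so it is in L.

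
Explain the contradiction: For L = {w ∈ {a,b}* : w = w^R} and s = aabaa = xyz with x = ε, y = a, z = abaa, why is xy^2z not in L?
xy²z = aaabaa ∉ L

Pumping with i = 2 replaces y = a by y² = aa:
- Original: s = xyz = aabaa; aabaa reversed is aabaa, the same string, so it is a palindrome and is in L
- Pumped: xy²z = ε · aa · abaa = aaabaa
- aaabaa reversed is aabaaa ≠ aaabaa, so it is not a palindrome and is not in L

The pumping lemma would require xy²z ∈ L, so this decomposition yields a contradiction.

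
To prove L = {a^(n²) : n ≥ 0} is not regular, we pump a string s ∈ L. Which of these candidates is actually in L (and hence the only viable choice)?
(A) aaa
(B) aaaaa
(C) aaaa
(C) aaaa

The pumping lemma is applied to a string s that lies in L, so first check membership of each option:
- (A) aaa has length 3, strictly between 1² = 1 and 2² = 4, so it is not in L ✗
- (B) aaaaa has length 5, strictly between 2² = 4 and 3² = 9, so it is not in L ✗
- (C) aaaa has length 4 = 2², a perfect square, so it is in L ✓

Only (C) aaaa is in L, so it is the only candidate that could play the role of s.
(In a complete proof one picks s in terms of the pumping length p so that |s| ≥ p is guaranteed; a fixed string like aaaa illustrates the shape of such an s.)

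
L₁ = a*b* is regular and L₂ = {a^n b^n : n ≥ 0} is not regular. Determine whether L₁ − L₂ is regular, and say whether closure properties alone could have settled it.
No — L₁ − L₂ is not regular.

a*b* − {a^n b^n} = {a^n b^m : n ≠ m}. If this were regular, then its complement intersected with a*b*, namely {a^n b^n : n ≥ 0}, would be regular too (closure under complement and intersection) — contradiction. So L₁ − L₂ is not regular.

Note that the bare facts "L₁ regular, L₂ non-regular" do not settle the question by themselves: the closure of regular languages under ∪, ∩, complement and difference applies only when BOTH operands are regular. With a non-regular operand the result can come out regular or non-regular depending on the specific languages, so one has to work out L₁ − L₂ for this particular pair, as above.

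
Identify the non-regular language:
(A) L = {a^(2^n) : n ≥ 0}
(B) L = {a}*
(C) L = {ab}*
(A) {a^(2^n) : n ≥ 0}

(A) L = {a^(2^n) : n ≥ 0} is NOT regular.

The pumping lemma can be used to prove this:
After pumping, length is no longer a power of 2

The other languages are regular because they can be recognized by finite automata.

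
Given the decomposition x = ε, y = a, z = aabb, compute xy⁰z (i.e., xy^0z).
aabb

Given x = '', y = 'a', z = 'aabb' and i = 0:

xy^0z = x + y·y·...·y (0 times) + z
       = '' + 'a'^0 + 'aabb'
       = '' + '' + 'aabb'
       = 'aabb'

The pumped string is 'aabb' with length 4.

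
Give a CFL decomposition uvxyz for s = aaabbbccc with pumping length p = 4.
u='aa', v='a', x='bb', y='b', z='ccc'

For s = aaabbbccc with pumping length p = 4:

One valid decomposition:
- u = 'aa'
- v = 'a'
- x = 'bb'
- y = 'b'
- z = 'ccc'

Verification:
- uvxyz = 'aa' + 'a' + 'bb' + 'b' + 'ccc' = aaabbbccc ✓
- |vxy| = |'abbb'| = 4 ≤ 4 ✓
- |vy| = |'ab'| = 2 > 0 ✓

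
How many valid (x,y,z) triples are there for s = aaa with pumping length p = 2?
3

For s = 'aaa' with pumping length p = 2:

Constraints: |xy| ≤ 2, |y| > 0

Valid decompositions (|xy| ≤ p, |y| ≥ 1):
  • x='', y='a', z='aa'
  • x='a', y='a', z='a'
  • x='', y='aa', z='a'

Total count: 3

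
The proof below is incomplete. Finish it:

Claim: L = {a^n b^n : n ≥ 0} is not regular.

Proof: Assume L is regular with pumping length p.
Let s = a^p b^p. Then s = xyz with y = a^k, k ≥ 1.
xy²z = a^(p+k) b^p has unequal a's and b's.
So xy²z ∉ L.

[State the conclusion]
This contradicts the pumping lemma for regular languages,
which guarantees xy^i z ∈ L for all i ≥ 0.

Since our assumption that L is regular leads to a contradiction,
we conclude that L = {a^n b^n : n ≥ 0} is NOT regular. ∎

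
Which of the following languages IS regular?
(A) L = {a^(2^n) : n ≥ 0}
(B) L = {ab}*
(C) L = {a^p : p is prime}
(B) {ab}*

(B) L = {ab}* is regular.

This can be recognized by a finite automaton (DFA/NFA).
Regular expressions like {ab}* define regular languages.

The other choices are not regular:
- {a^p : p is prime}: After pumping, the length becomes composite
- {a^(2^n) : n ≥ 0}: After pumping, length is no longer a power of 2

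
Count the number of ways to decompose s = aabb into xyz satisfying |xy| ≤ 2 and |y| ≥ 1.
3

For s = 'aabb' with pumping length p = 2:

Constraints: |xy| ≤ 2, |y| > 0

Valid decompositions (|xy| ≤ p, |y| ≥ 1):
  • x='', y='a', z='abb'
  • x='a', y='a', z='bb'
  • x='', y='aa', z='bb'

Total count: 3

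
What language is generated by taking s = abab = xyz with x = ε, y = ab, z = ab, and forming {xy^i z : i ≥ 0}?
{xy^i z : i ≥ 0} = {(ab)^(i+1) : i ≥ 0} = {ab, abab, ababab, ...}

With x = ε, y = ab, z = ab: Pumping 'ab' gives strings of alternating a's and b's.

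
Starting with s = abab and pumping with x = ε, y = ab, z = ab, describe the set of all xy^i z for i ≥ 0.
{xy^i z : i ≥ 0} = {(ab)^(i+1) : i ≥ 0} = {ab, abab, ababab, ...}

With x = ε, y = ab, z = ab: Pumping 'ab' gives strings of alternating a's and b's.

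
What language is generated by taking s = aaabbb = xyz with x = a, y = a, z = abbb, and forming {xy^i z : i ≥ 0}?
{xy^i z : i ≥ 0} = {a^(2+i) b^3 : i ≥ 0} = {aabbb, aaabbb, aaaabbb, ...}

With x = a, y = a, z = abbb: Starting with aaabbb and pumping the second 'a', we get strings with 2+i a's followed by 3 b's for i = 0, 1, 2, ...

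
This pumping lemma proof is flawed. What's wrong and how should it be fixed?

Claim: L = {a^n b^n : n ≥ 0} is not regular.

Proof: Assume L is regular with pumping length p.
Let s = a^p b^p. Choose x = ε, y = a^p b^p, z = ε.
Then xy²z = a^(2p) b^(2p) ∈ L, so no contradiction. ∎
Error: The decomposition violates |xy| ≤ p. With y = a^p b^p, |xy| = |y| = 2p > p. (The proof also miscomputes xy²z, which would be a^p b^p a^p b^p rather than a^(2p) b^(2p), and it wrongly treats one harmless decomposition as settling the matter — the prover does not get to choose the decomposition.)

Correction: The pumping lemma requires |xy| ≤ p, and the argument must handle every decomposition satisfying |xy| ≤ p, |y| ≥ 1. Since s starts with p a's, any such y consists only of a's, say y = a^k with k ≥ 1. Then xy²z = a^(p+k) b^p has unequal numbers of a's and b's, so xy²z ∉ L — the required contradiction.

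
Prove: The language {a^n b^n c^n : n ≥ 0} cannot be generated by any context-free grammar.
Assume for contradiction that L is context-free, and let p ≥ 1 be the pumping length given by the pumping lemma for CFLs.
Choose s = a^p b^p c^p. Then s ∈ L and |s| = 3p ≥ p.
By the CFL pumping lemma, s = uvxyz for some u, v, x, y, z with |vxy| ≤ p, |vy| ≥ 1, and uv^i xy^i z ∈ L for every i ≥ 0.

Because |vxy| ≤ p, the window vxy cannot contain both an a and a c: any substring of s containing both must include the entire block b^p plus at least one a and one c, so it has length ≥ p + 2 > p.
Hence at least one of the letters a, c does not occur in vy at all.

Take i = 0: the string uxz is obtained from s by deleting |vy| ≥ 1 symbols, so |uxz| = 3p − |vy| < 3p.
But the letter (a or c) that does not occur in vy still occurs exactly p times in uxz. Every string of L with exactly p copies of some letter is a^p b^p c^p, of length 3p. Since |uxz| < 3p, uxz ∉ L.

This contradicts the CFL pumping lemma, which requires uv^i xy^i z ∈ L for all i ≥ 0.
Hence L = {a^n b^n c^n : n ≥ 0} is not context-free. ∎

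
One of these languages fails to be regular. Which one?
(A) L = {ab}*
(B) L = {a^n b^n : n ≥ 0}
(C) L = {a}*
(B) {a^n b^n : n ≥ 0}

(B) L = {a^n b^n : n ≥ 0} is NOT regular.

The pumping lemma can be used to prove this:
After pumping, the number of a's and b's become unequal

The other languages are regular because they can be recognized by finite automata.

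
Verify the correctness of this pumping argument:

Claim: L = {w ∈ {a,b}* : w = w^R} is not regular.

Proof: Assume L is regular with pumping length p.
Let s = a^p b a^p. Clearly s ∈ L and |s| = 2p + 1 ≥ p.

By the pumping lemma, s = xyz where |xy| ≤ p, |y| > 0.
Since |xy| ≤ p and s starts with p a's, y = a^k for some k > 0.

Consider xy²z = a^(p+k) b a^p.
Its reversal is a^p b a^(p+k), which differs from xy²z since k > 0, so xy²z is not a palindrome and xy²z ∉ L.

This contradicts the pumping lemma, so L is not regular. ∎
The proof is correct.

This proof is valid because:
1. s = a^p b a^p is in L and is chosen in terms of p, so |s| ≥ p holds for every p
2. The decomposition analysis is correct: |xy| ≤ p forces y to lie inside the leading a's
3. The contradiction is valid: a^(p+k) b a^p has more a's before the b than after it, so it is not a palindrome
4. The conclusion follows logically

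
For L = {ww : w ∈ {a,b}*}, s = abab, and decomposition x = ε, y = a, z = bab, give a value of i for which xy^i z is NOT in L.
i = 3

xy³z = ε · aaa · bab = aaabab; aaabab has length 6; its halves are aaa and bab, which differ, so it is not in L.
(Other choices also work, e.g. i = 0, 2; only i = 1 is guaranteed to stay in L since xy¹z = s.)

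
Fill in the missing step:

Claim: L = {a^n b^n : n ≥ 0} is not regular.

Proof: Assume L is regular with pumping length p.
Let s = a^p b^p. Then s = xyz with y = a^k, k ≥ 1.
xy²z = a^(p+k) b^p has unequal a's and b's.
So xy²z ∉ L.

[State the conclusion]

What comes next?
This contradicts the pumping lemma for regular languages,
which guarantees xy^i z ∈ L for all i ≥ 0.

Since our assumption that L is regular leads to a contradiction,
we conclude that L = {a^n b^n : n ≥ 0} is NOT regular. ∎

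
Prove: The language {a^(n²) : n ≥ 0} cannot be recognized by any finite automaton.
Assume for contradiction that L is regular, and let p ≥ 1 be the pumping length given by the pumping lemma.
Choose s = a^(p²). Then s ∈ L and |s| = p² ≥ p.
By the pumping lemma, s = xyz for some x, y, z with |xy| ≤ p, |y| ≥ 1, and xy^i z ∈ L for every i ≥ 0.
Here y = a^k for some k with 1 ≤ k ≤ |xy| ≤ p.

Take i = 2: |xy²z| = p² + k.
Now p² < p² + k ≤ p² + p < p² + 2p + 1 = (p + 1)².
So |xy²z| lies strictly between the consecutive squares p² and (p + 1)², hence is not a perfect square, and xy²z ∉ L.

This contradicts the pumping lemma, which requires xy^i z ∈ L for all i ≥ 0.
Hence L = {a^(n²) : n ≥ 0} is not regular. ∎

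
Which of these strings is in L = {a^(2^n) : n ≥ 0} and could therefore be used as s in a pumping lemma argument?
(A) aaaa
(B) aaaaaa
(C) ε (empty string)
(A) aaaa

The pumping lemma is applied to a string s that lies in L, so first check membership of each option:
- (A) aaaa has length 4 = 2^2, so it is in L ✓
- (B) aaaaaa has length 6, strictly between 2^2 = 4 and 2^3 = 8, so it is not in L ✗
- (C) ε has length 0, which is not a power of 2, so it is not in L ✗

Only (A) aaaa is in L, so it is the only candidate that could play the role of s.
(In a complete proof one picks s in terms of the pumping length p so that |s| ≥ p is guaranteed; a fixed string like aaaa illustrates the shape of such an s.)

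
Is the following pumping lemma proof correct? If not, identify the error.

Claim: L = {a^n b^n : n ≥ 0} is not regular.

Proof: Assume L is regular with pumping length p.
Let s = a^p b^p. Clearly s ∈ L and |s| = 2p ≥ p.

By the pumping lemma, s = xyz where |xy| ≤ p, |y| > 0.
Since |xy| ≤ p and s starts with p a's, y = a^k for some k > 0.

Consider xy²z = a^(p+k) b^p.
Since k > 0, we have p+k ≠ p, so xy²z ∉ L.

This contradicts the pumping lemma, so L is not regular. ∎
The proof is correct.

This proof is valid because:
1. The string s = a^p b^p is correctly in L
2. The decomposition analysis is correct: y must consist only of a's
3. The contradiction is valid: pumping increases a's but not b's
4. The conclusion follows logically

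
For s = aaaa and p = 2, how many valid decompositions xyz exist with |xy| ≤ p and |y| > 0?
3

For s = 'aaaa' with pumping length p = 2:

Constraints: |xy| ≤ 2, |y| > 0

Valid decompositions (|xy| ≤ p, |y| ≥ 1):
  • x='', y='a', z='aaa'
  • x='a', y='a', z='aa'
  • x='', y='aa', z='aa'

Total count: 3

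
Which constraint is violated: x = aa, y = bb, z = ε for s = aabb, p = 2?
Violated: |xy| ≤ p

The decomposition x = aa, y = bb, z = ε for s = aabb with p = 2
violates the constraint: |xy| ≤ p

|xy| = |aabb| = 4 > 2 = p. The decomposition puts too many characters in xy.

Pumping lemma constraints:
1. xyz = s (decomposition is valid)
2. |xy| ≤ p
3. |y| > 0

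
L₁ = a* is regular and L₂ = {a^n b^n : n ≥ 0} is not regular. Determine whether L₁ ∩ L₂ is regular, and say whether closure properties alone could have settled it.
Yes — L₁ ∩ L₂ is regular.

A string of a* contains no b's, and the only string of {a^n b^n} with no b's is ε (n = 0). So L₁ ∩ L₂ = {ε}, a finite language, which is regular.

Note that the bare facts "L₁ regular, L₂ non-regular" do not settle the question by themselves: the closure of regular languages under ∪, ∩, complement and difference applies only when BOTH operands are regular. With a non-regular operand the result can come out regular or non-regular depending on the specific languages, so one has to work out L₁ ∩ L₂ for this particular pair, as above.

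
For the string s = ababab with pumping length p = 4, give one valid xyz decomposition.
x = 'aba', y = 'b', z = 'ab'

For s = ababab and p = 4, one valid decomposition is:
- x = 'aba' (length 3)
- y = 'b' (length 1)
- z = 'ab' (length 2)

Verification:
- xyz = 'aba' + 'b' + 'ab' = ababab ✓
- |xy| = 4 ≤ 4 ✓
- |y| = 1 > 0 ✓

All pumping lemma constraints are satisfied.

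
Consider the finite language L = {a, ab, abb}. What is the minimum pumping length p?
p = 4

For a finite language L, the pumping lemma holds vacuously if p > max|s| for s ∈ L.

The longest string in L = {a, ab, abb} has length 3.
If p = 4, then no string s ∈ L has |s| ≥ p, so the condition is vacuously true.

The minimum pumping length is p = 4.

Why no smaller p works: for any p ≤ 3, the longest string s ∈ L has |s| = 3 ≥ p, so it would
have to be pumpable; but pumping up (i = 2, 3, ...) produces ever longer strings, which cannot all lie in the
finite language L. So the pumping property fails for every p ≤ 3.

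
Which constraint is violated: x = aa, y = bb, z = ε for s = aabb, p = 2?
Violated: |xy| ≤ p

The decomposition x = aa, y = bb, z = ε for s = aabb with p = 2
violates the constraint: |xy| ≤ p

|xy| = |aabb| = 4 > 2 = p. The decomposition puts too many characters in xy.

Pumping lemma constraints:
1. xyz = s (decomposition is valid)
2. |xy| ≤ p
3. |y| > 0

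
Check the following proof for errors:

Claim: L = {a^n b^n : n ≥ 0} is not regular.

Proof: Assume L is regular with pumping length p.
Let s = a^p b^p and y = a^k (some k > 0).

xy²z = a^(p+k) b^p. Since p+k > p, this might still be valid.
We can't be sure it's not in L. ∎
The proof is INCORRECT.

Error: The conclusion is wrong.
xy²z = a^(p+k) b^p is definitely NOT in L because the number of a's (p+k) ≠ number of b's (p).
The proof incorrectly doubts what is actually a valid contradiction.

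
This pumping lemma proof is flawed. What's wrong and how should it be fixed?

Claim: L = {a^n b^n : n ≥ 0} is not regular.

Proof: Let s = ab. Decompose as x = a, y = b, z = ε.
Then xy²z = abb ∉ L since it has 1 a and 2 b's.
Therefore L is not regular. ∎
Error: The string s = ab might be shorter than the pumping length p.

Correction: Choose s = a^p b^p to ensure |s| ≥ p. Also, the decomposition is wrong: with |xy| ≤ p, y cannot include b's when s starts with p a's.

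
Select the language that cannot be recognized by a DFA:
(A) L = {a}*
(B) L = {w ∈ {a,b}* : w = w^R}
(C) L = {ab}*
(B) {w ∈ {a,b}* : w = w^R}

(B) L = {w ∈ {a,b}* : w = w^R} is NOT regular.

The pumping lemma can be used to prove this:
After pumping, the string is no longer symmetric

The other languages are regular because they can be recognized by finite automata.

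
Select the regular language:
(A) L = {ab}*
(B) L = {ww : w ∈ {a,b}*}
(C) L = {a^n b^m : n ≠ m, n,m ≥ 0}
(A) {ab}*

(A) L = {ab}* is regular.

This can be recognized by a finite automaton (DFA/NFA).
Regular expressions like {ab}* define regular languages.

The other choices are not regular:
- {a^n b^m : n ≠ m, n,m ≥ 0}: After pumping a's, we can make n = m
- {ww : w ∈ {a,b}*}: After pumping, the two halves no longer match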